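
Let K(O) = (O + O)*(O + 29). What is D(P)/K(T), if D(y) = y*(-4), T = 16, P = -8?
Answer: 1/45 ≈ 0.022222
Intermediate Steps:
D(y) = -4*y
K(O) = 2*O*(29 + O) (K(O) = (2*O)*(29 + O) = 2*O*(29 + O))
D(P)/K(T) = (-4*(-8))/((2*16*(29 + 16))) = 32/((2*16*45)) = 32/1440 = 32*(1/1440) = 1/45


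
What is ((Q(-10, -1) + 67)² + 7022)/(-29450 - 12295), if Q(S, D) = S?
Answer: -10271/41745 ≈ -0.24604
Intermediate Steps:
((Q(-10, -1) + 67)² + 7022)/(-29450 - 12295) = ((-10 + 67)² + 7022)/(-29450 - 12295) = (57² + 7022)/(-41745) = (3249 + 7022)*(-1/41745) = 10271*(-1/41745) = -10271/41745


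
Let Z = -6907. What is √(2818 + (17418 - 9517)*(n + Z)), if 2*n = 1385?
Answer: I*√196391786/2 ≈ 7007.0*I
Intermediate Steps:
n = 1385/2 (n = (½)*1385 = 1385/2 ≈ 692.50)
√(2818 + (17418 - 9517)*(n + Z)) = √(2818 + (17418 - 9517)*(1385/2 - 6907)) = √(2818 + 7901*(-12429/2)) = √(2818 - 98201529/2) = √(-98195893/2) = I*√196391786/2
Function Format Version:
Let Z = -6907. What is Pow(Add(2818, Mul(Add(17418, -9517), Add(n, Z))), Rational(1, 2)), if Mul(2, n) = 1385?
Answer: Mul(Rational(1, 2), I, Pow(196391786, Rational(1, 2))) ≈ Mul(7007.0, I)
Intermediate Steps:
n = Rational(1385, 2) (n = Mul(Rational(1, 2), 1385) = Rational(1385, 2) ≈ 692.50)
Pow(Add(2818, Mul(Add(17418, -9517), Add(n, Z))), Rational(1, 2)) = Pow(Add(2818, Mul(Add(17418, -9517), Add(Rational(1385, 2), -6907))), Rational(1, 2)) = Pow(Add(2818, Mul(7901, Rational(-12429, 2))), Rational(1, 2)) = Pow(Add(2818, Rational(-98201529, 2)), Rational(1, 2)) = Pow(Rational(-98195893, 2), Rational(1, 2)) = Mul(Rational(1, 2), I, Pow(196391786, Rational(1, 2)))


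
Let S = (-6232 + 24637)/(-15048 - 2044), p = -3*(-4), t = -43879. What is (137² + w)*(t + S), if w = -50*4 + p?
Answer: -13935717910613/17092 ≈ -8.1534e+8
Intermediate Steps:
p = 12
S = -18405/17092 (S = 18405/(-17092) = 18405*(-1/17092) = -18405/17092 ≈ -1.0768)
w = -188 (w = -50*4 + 12 = -200 + 12 = -188)
(137² + w)*(t + S) = (137² - 188)*(-43879 - 18405/17092) = (18769 - 188)*(-749998273/17092) = 18581*(-749998273/17092) = -13935717910613/17092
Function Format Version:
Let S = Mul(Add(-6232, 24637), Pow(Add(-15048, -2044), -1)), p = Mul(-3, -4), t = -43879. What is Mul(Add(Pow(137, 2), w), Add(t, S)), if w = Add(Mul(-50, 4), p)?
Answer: Rational(-13935717910613, 17092) ≈ -8.1534e+8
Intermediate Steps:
p = 12
S = Rational(-18405, 17092) (S = Mul(18405, Pow(-17092, -1)) = Mul(18405, Rational(-1, 17092)) = Rational(-18405, 17092) ≈ -1.0768)
w = -188 (w = Add(Mul(-50, 4), 12) = Add(-200, 12) = -188)
Mul(Add(Pow(137, 2), w), Add(t, S)) = Mul(Add(Pow(137, 2), -188), Add(-43879, Rational(-18405, 17092))) = Mul(Add(18769, -188), Rational(-749998273, 17092)) = Mul(18581, Rational(-749998273, 17092)) = Rational(-13935717910613, 17092)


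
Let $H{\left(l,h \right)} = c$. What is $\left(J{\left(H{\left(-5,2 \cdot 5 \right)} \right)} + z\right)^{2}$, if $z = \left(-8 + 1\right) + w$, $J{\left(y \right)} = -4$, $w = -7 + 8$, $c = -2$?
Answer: $100$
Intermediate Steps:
$H{\left(l,h \right)} = -2$
$w = 1$
$z = -6$ ($z = \left(-8 + 1\right) + 1 = -7 + 1 = -6$)
$\left(J{\left(H{\left(-5,2 \cdot 5 \right)} \right)} + z\right)^{2} = \left(-4 - 6\right)^{2} = \left(-10\right)^{2} = 100$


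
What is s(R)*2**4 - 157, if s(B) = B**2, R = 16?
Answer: 3939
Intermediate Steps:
s(R)*2**4 - 157 = 16**2*2**4 - 157 = 256*16 - 157 = 4096 - 157 = 3939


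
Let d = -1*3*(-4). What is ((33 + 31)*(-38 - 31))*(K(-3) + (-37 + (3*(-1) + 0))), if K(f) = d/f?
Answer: 194304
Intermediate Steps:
d = 12 (d = -3*(-4) = 12)
K(f) = 12/f
((33 + 31)*(-38 - 31))*(K(-3) + (-37 + (3*(-1) + 0))) = ((33 + 31)*(-38 - 31))*(12/(-3) + (-37 + (3*(-1) + 0))) = (64*(-69))*(12*(-1/3) + (-37 + (-3 + 0))) = -4416*(-4 + (-37 - 3)) = -4416*(-4 - 40) = -4416*(-44) = 194304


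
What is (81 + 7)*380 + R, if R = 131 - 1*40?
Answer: 33531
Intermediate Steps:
R = 91 (R = 131 - 40 = 91)
(81 + 7)*380 + R = (81 + 7)*380 + 91 = 88*380 + 91 = 33440 + 91 = 33531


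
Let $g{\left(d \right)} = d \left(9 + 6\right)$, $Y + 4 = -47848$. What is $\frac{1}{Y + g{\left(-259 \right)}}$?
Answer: $- \frac{1}{51737} \approx -1.9329 \cdot 10^{-5}$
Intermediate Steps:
$Y = -47852$ ($Y = -4 - 47848 = -47852$)
$g{\left(d \right)} = 15 d$ ($g{\left(d \right)} = d 15 = 15 d$)
$\frac{1}{Y + g{\left(-259 \right)}} = \frac{1}{-47852 + 15 \left(-259\right)} = \frac{1}{-47852 - 3885} = \frac{1}{-51737} = - \frac{1}{51737}$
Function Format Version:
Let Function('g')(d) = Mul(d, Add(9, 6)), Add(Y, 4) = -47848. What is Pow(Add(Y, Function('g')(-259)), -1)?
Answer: Rational(-1, 51737) ≈ -1.9329e-5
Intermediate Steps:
Y = -47852 (Y = Add(-4, -47848) = -47852)
Function('g')(d) = Mul(15, d) (Function('g')(d) = Mul(d, 15) = Mul(15, d))
Pow(Add(Y, Function('g')(-259)), -1) = Pow(Add(-47852, Mul(15, -259)), -1) = Pow(Add(-47852, -3885), -1) = Pow(-51737, -1) = Rational(-1, 51737)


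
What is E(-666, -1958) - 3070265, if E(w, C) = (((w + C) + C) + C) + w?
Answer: -3077471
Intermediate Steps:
E(w, C) = 2*w + 3*C (E(w, C) = (((C + w) + C) + C) + w = ((w + 2*C) + C) + w = (w + 3*C) + w = 2*w + 3*C)
E(-666, -1958) - 3070265 = (2*(-666) + 3*(-1958)) - 3070265 = (-1332 - 5874) - 3070265 = -7206 - 3070265 = -3077471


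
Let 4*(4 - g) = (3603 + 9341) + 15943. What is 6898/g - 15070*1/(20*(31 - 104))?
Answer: 39480165/4215166 ≈ 9.3662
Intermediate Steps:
g = -28871/4 (g = 4 - ((3603 + 9341) + 15943)/4 = 4 - (12944 + 15943)/4 = 4 - ¼*28887 = 4 - 28887/4 = -28871/4 ≈ -7217.8)
6898/g - 15070*1/(20*(31 - 104)) = 6898/(-28871/4) - 15070*1/(20*(31 - 104)) = 6898*(-4/28871) - 15070/((-73*20)) = -27592/28871 - 15070/(-1460) = -27592/28871 - 15070*(-1/1460) = -27592/28871 + 1507/146 = 39480165/4215166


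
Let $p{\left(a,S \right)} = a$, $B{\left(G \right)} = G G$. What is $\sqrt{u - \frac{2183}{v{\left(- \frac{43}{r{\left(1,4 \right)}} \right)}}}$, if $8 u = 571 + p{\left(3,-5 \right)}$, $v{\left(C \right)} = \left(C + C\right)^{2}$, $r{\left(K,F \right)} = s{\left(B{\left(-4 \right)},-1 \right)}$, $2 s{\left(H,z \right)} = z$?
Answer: $\frac{\sqrt{2120469}}{172} \approx 8.4662$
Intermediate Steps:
$B{\left(G \right)} = G^{2}$
$s{\left(H,z \right)} = \frac{z}{2}$
$r{\left(K,F \right)} = - \frac{1}{2}$ ($r{\left(K,F \right)} = \frac{1}{2} \left(-1\right) = - \frac{1}{2}$)
$v{\left(C \right)} = 4 C^{2}$ ($v{\left(C \right)} = \left(2 C\right)^{2} = 4 C^{2}$)
$u = \frac{287}{4}$ ($u = \frac{571 + 3}{8} = \frac{1}{8} \cdot 574 = \frac{287}{4} \approx 71.75$)
$\sqrt{u - \frac{2183}{v{\left(- \frac{43}{r{\left(1,4 \right)}} \right)}}} = \sqrt{\frac{287}{4} - \frac{2183}{4 \left(- \frac{43}{- \frac{1}{2}}\right)^{2}}} = \sqrt{\frac{287}{4} - \frac{2183}{4 \left(\left(-43\right) \left(-2\right)\right)^{2}}} = \sqrt{\frac{287}{4} - \frac{2183}{4 \cdot 86^{2}}} = \sqrt{\frac{287}{4} - \frac{2183}{4 \cdot 7396}} = \sqrt{\frac{287}{4} - \frac{2183}{29584}} = \sqrt{\frac{2120469}{29584}} = \frac{\sqrt{2120469}}{172}$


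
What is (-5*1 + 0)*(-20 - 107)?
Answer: 635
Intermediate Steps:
(-5*1 + 0)*(-20 - 107) = (-5 + 0)*(-127) = -5*(-127) = 635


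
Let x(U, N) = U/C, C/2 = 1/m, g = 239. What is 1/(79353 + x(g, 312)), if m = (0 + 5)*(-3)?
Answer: 2/155121 ≈ 1.2893e-5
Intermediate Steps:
m = -15 (m = 5*(-3) = -15)
C = -2/15 (C = 2/(-15) = 2*(-1/15) = -2/15 ≈ -0.13333)
x(U, N) = -15*U/2 (x(U, N) = U/(-2/15) = U*(-15/2) = -15*U/2)
1/(79353 + x(g, 312)) = 1/(79353 - 15/2*239) = 1/(79353 - 3585/2) = 1/(155121/2) = 2/155121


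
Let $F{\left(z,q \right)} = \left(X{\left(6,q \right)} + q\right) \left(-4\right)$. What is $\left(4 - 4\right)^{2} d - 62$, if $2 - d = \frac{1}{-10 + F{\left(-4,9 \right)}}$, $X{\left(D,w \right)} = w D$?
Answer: $-62$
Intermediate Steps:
$X{\left(D,w \right)} = D w$
$F{\left(z,q \right)} = - 28 q$ ($F{\left(z,q \right)} = \left(6 q + q\right) \left(-4\right) = 7 q \left(-4\right) = - 28 q$)
$d = \frac{525}{262}$ ($d = 2 - \frac{1}{-10 - 252} = 2 - \frac{1}{-262} = 2 - - \frac{1}{262} = 2 + \frac{1}{262} = \frac{525}{262} \approx 2.0038$)
$\left(4 - 4\right)^{2} d - 62 = \left(4 - 4\right)^{2} \cdot \frac{525}{262} - 62 = 0^{2} \cdot \frac{525}{262} - 62 = 0 \cdot \frac{525}{262} - 62 = 0 - 62 = -62$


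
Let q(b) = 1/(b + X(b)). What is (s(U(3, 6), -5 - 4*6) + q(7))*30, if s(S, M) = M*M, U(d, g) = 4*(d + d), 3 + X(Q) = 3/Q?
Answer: 782340/31 ≈ 25237.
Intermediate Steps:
X(Q) = -3 + 3/Q
U(d, g) = 8*d (U(d, g) = 4*(2*d) = 8*d)
q(b) = 1/(-3 + b + 3/b) (q(b) = 1/(b + (-3 + 3/b)) = 1/(-3 + b + 3/b))
s(S, M) = M²
(s(U(3, 6), -5 - 4*6) + q(7))*30 = ((-5 - 4*6)² + 7/(3 + 7*(-3 + 7)))*30 = ((-5 - 24)² + 7/(3 + 7*4))*30 = ((-29)² + 7/(3 + 28))*30 = (841 + 7/31)*30 = (26078/31)*30 = 782340/31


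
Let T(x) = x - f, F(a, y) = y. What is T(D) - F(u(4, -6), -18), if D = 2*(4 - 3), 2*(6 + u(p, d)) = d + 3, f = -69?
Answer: 89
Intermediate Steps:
u(p, d) = -9/2 + d/2 (u(p, d) = -6 + (d + 3)/2 = -6 + (3 + d)/2 = -6 + (3/2 + d/2) = -9/2 + d/2)
D = 2 (D = 2*1 = 2)
T(x) = 69 + x (T(x) = x - 1*(-69) = x + 69 = 69 + x)
T(D) - F(u(4, -6), -18) = (69 + 2) - 1*(-18) = 71 + 18 = 89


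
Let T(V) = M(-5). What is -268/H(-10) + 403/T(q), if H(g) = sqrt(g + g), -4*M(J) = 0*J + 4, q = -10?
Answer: -403 + 134*I*sqrt(5)/5 ≈ -403.0 + 59.927*I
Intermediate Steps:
M(J) = -1 (M(J) = -(0*J + 4)/4 = -(0 + 4)/4 = -1/4*4 = -1)
H(g) = sqrt(2)*sqrt(g) (H(g) = sqrt(2*g) = sqrt(2)*sqrt(g))
T(V) = -1
-268/H(-10) + 403/T(q) = -268*(-I*sqrt(5)/10) + 403/(-1) = -268*(-I*sqrt(5)/10) + 403*(-1) = -268*(-I*sqrt(5)/10) - 403 = -(-134)*I*sqrt(5)/5 - 403 = 134*I*sqrt(5)/5 - 403 = -403 + 134*I*sqrt(5)/5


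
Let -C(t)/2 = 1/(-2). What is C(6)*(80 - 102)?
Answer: -22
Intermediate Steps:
C(t) = 1 (C(t) = -2/(-2) = -2*(-½) = 1)
C(6)*(80 - 102) = 1*(80 - 102) = 1*(-22) = -22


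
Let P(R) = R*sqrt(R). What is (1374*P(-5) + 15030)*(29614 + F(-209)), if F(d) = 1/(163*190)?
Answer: 1378469808243/3097 - 630079014147*I*sqrt(5)/3097 ≈ 4.451e+8 - 4.5492e+8*I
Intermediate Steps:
P(R) = R**(3/2)
F(d) = 1/30970 (F(d) = (1/163)*(1/190) = 1/30970)
(1374*P(-5) + 15030)*(29614 + F(-209)) = (1374*(-5)**(3/2) + 15030)*(29614 + 1/30970) = (1374*(-5*I*sqrt(5)) + 15030)*(917145581/30970) = (-6870*I*sqrt(5) + 15030)*(917145581/30970) = (15030 - 6870*I*sqrt(5))*(917145581/30970) = 1378469808243/3097 - 630079014147*I*sqrt(5)/3097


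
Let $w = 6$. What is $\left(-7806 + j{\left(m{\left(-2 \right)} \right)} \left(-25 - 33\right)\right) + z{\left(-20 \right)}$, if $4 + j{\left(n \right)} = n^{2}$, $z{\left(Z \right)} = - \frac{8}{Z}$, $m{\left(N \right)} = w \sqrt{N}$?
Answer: $- \frac{16988}{5} \approx -3397.6$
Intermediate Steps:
$m{\left(N \right)} = 6 \sqrt{N}$
$j{\left(n \right)} = -4 + n^{2}$
$\left(-7806 + j{\left(m{\left(-2 \right)} \right)} \left(-25 - 33\right)\right) + z{\left(-20 \right)} = \left(-7806 + \left(-4 + \left(6 \sqrt{-2}\right)^{2}\right) \left(-25 - 33\right)\right) - \frac{8}{-20} = \left(-7806 + \left(-4 + \left(6 i \sqrt{2}\right)^{2}\right) \left(-58\right)\right) - - \frac{2}{5} = \left(-7806 + \left(-4 + \left(6 i \sqrt{2}\right)^{2}\right) \left(-58\right)\right) + \frac{2}{5} = \left(-7806 + \left(-4 - 72\right) \left(-58\right)\right) + \frac{2}{5} = \left(-7806 - -4408\right) + \frac{2}{5} = \left(-7806 + 4408\right) + \frac{2}{5} = -3398 + \frac{2}{5} = - \frac{16988}{5}$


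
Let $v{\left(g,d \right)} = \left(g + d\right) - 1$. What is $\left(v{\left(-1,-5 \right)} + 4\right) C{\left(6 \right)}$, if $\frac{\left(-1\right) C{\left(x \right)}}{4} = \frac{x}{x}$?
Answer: $12$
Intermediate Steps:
$v{\left(g,d \right)} = -1 + d + g$ ($v{\left(g,d \right)} = \left(d + g\right) - 1 = -1 + d + g$)
$C{\left(x \right)} = -4$ ($C{\left(x \right)} = - 4 \frac{x}{x} = \left(-4\right) 1 = -4$)
$\left(v{\left(-1,-5 \right)} + 4\right) C{\left(6 \right)} = \left(\left(-1 - 5 - 1\right) + 4\right) \left(-4\right) = \left(-7 + 4\right) \left(-4\right) = \left(-3\right) \left(-4\right) = 12$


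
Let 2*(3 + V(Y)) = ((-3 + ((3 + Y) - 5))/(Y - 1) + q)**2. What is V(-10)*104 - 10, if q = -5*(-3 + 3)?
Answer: -27262/121 ≈ -225.31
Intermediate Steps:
q = 0 (q = -5*0 = 0)
V(Y) = -3 + (-5 + Y)**2/(2*(-1 + Y)**2) (V(Y) = -3 + ((-3 + ((3 + Y) - 5))/(Y - 1) + 0)**2/2 = -3 + ((-3 + (-2 + Y))/(-1 + Y) + 0)**2/2 = -3 + ((-5 + Y)/(-1 + Y) + 0)**2/2 = -3 + ((-5 + Y)/(-1 + Y))**2/2 = -3 + ((-5 + Y)**2/(-1 + Y)**2)/2 = -3 + (-5 + Y)**2/(2*(-1 + Y)**2))
V(-10)*104 - 10 = (-3 + (-5 - 10)**2/(2*(-1 - 10)**2))*104 - 10 = (-3 + (1/2)*(-15)**2/(-11)**2)*104 - 10 = (-3 + (1/2)*(1/121)*225)*104 - 10 = (-3 + 225/242)*104 - 10 = -501/242*104 - 10 = -26052/121 - 10 = -27262/121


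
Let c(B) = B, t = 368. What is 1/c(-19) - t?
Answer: -6993/19 ≈ -368.05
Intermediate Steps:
1/c(-19) - t = 1/(-19) - 1*368 = -1/19 - 368 = -6993/19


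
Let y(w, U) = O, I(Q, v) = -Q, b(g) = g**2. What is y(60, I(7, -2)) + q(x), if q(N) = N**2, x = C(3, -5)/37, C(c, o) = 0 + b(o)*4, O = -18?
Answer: -14642/1369 ≈ -10.695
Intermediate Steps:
y(w, U) = -18
C(c, o) = 4*o**2 (C(c, o) = 0 + o**2*4 = 0 + 4*o**2 = 4*o**2)
x = 100/37 (x = (4*(-5)**2)/37 = (4*25)*(1/37) = 100*(1/37) = 100/37 ≈ 2.7027)
y(60, I(7, -2)) + q(x) = -18 + (100/37)**2 = -18 + 10000/1369 = -14642/1369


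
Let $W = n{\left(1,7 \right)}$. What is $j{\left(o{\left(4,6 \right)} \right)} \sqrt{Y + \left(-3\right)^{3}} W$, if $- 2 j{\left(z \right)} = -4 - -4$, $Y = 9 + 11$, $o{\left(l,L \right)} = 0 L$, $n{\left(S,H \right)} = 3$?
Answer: $0$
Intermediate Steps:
$W = 3$
$o{\left(l,L \right)} = 0$
$Y = 20$
$j{\left(z \right)} = 0$ ($j{\left(z \right)} = - \frac{-4 - -4}{2} = - \frac{-4 + 4}{2} = \left(- \frac{1}{2}\right) 0 = 0$)
$j{\left(o{\left(4,6 \right)} \right)} \sqrt{Y + \left(-3\right)^{3}} W = 0 \sqrt{20 + \left(-3\right)^{3}} \cdot 3 = 0 \sqrt{20 - 27} \cdot 3 = 0 \sqrt{-7} \cdot 3 = 0 i \sqrt{7} \cdot 3 = 0 \cdot 3 = 0$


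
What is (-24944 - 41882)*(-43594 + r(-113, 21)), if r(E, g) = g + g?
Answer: 2910405952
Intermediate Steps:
r(E, g) = 2*g
(-24944 - 41882)*(-43594 + r(-113, 21)) = (-24944 - 41882)*(-43594 + 2*21) = -66826*(-43594 + 42) = -66826*(-43552) = 2910405952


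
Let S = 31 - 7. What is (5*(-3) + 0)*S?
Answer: -360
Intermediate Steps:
S = 24
(5*(-3) + 0)*S = (5*(-3) + 0)*24 = (-15 + 0)*24 = -15*24 = -360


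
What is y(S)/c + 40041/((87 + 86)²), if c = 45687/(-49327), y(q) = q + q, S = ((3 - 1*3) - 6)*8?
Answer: 47851633445/455788741 ≈ 104.99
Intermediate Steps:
S = -48 (S = ((3 - 3) - 6)*8 = (0 - 6)*8 = -6*8 = -48)
y(q) = 2*q
c = -45687/49327 (c = 45687*(-1/49327) = -45687/49327 ≈ -0.92621)
y(S)/c + 40041/((87 + 86)²) = (2*(-48))/(-45687/49327) + 40041/((87 + 86)²) = -96*(-49327/45687) + 40041/(173²) = 1578464/15229 + 40041/29929 = 47851633445/455788741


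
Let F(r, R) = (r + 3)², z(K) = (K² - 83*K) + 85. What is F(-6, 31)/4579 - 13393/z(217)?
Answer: -61064080/133537377 ≈ -0.45728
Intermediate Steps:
z(K) = 85 + K² - 83*K
F(r, R) = (3 + r)²
F(-6, 31)/4579 - 13393/z(217) = (3 - 6)²/4579 - 13393/(85 + 217² - 83*217) = (-3)²*(1/4579) - 13393/(85 + 47089 - 18011) = 9*(1/4579) - 13393/29163 = 9/4579 - 13393*1/29163 = 9/4579 - 13393/29163 = -61064080/133537377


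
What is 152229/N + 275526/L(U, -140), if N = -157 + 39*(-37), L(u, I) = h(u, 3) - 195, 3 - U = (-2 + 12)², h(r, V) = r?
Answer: -121323117/116800 ≈ -1038.7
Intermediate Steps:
U = -97 (U = 3 - (-2 + 12)² = 3 - 1*10² = 3 - 1*100 = 3 - 100 = -97)
L(u, I) = -195 + u (L(u, I) = u - 195 = -195 + u)
N = -1600 (N = -157 - 1443 = -1600)
152229/N + 275526/L(U, -140) = 152229/(-1600) + 275526/(-195 - 97) = 152229*(-1/1600) + 275526/(-292) = -152229/1600 + 275526*(-1/292) = -152229/1600 - 137763/146 = -121323117/116800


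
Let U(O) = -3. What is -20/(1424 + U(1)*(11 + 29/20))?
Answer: -400/27733 ≈ -0.014423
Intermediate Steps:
-20/(1424 + U(1)*(11 + 29/20)) = -20/(1424 - 3*(11 + 29/20)) = -20/(1424 - 3*249/20) = -20/(1424 - 747/20) = -20/(27733/20) = (20/27733)*(-20) = -400/27733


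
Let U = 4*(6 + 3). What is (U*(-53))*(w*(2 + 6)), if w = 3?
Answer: -45792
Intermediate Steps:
U = 36 (U = 4*9 = 36)
(U*(-53))*(w*(2 + 6)) = (36*(-53))*(3*(2 + 6)) = -5724*8 = -1908*24 = -45792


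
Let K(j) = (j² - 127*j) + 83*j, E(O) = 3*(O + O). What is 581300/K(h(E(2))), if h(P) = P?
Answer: -145325/96 ≈ -1513.8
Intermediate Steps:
E(O) = 6*O (E(O) = 3*(2*O) = 6*O)
K(j) = j² - 44*j
581300/K(h(E(2))) = 581300/(((6*2)*(-44 + 6*2))) = 581300/((12*(-44 + 12))) = 581300/((12*(-32))) = 581300/(-384) = 581300*(-1/384) = -145325/96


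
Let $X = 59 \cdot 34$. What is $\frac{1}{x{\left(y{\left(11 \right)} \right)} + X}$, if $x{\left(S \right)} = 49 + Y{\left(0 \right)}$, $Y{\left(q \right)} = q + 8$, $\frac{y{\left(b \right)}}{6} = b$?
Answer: $\frac{1}{2063} \approx 0.00048473$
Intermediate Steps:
$y{\left(b \right)} = 6 b$
$Y{\left(q \right)} = 8 + q$
$x{\left(S \right)} = 57$ ($x{\left(S \right)} = 49 + \left(8 + 0\right) = 49 + 8 = 57$)
$X = 2006$
$\frac{1}{x{\left(y{\left(11 \right)} \right)} + X} = \frac{1}{57 + 2006} = \frac{1}{2063}$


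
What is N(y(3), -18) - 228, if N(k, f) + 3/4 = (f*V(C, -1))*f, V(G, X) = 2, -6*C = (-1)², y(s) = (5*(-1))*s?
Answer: 1677/4 ≈ 419.25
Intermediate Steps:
y(s) = -5*s
C = -⅙ (C = -⅙*(-1)² = -⅙*1 = -⅙ ≈ -0.16667)
N(k, f) = -¾ + 2*f² (N(k, f) = -¾ + (f*2)*f = -¾ + (2*f)*f = -¾ + 2*f²)
N(y(3), -18) - 228 = (-¾ + 2*(-18)²) - 228 = (-¾ + 2*324) - 228 = (-¾ + 648) - 228 = 2589/4 - 228 = 1677/4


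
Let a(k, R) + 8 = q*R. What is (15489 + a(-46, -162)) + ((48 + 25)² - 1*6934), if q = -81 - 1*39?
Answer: 33316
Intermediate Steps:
q = -120 (q = -81 - 39 = -120)
a(k, R) = -8 - 120*R
(15489 + a(-46, -162)) + ((48 + 25)² - 1*6934) = (15489 + (-8 - 120*(-162))) + ((48 + 25)² - 1*6934) = (15489 + (-8 + 19440)) + (73² - 6934) = (15489 + 19432) + (5329 - 6934) = 34921 - 1605 = 33316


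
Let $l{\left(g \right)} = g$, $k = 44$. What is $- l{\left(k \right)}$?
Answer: $-44$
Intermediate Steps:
$- l{\left(k \right)} = \left(-1\right) 44 = -44$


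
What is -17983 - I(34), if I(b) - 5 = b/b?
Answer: -17989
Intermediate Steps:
I(b) = 6 (I(b) = 5 + b/b = 5 + 1 = 6)
-17983 - I(34) = -17983 - 1*6 = -17983 - 6 = -17989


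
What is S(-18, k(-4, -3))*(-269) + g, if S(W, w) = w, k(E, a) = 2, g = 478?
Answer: -60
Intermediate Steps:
S(-18, k(-4, -3))*(-269) + g = 2*(-269) + 478 = -538 + 478 = -60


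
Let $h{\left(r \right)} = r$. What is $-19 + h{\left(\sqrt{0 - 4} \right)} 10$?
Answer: $-19 + 20 i \approx -19.0 + 20.0 i$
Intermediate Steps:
$-19 + h{\left(\sqrt{0 - 4} \right)} 10 = -19 + \sqrt{0 - 4} \cdot 10 = -19 + \sqrt{-4} \cdot 10 = -19 + 2 i 10 = -19 + 20 i$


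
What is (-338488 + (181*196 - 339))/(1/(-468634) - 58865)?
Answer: 47386864178/9195380137 ≈ 5.1533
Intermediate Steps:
(-338488 + (181*196 - 339))/(1/(-468634) - 58865) = (-338488 + (35476 - 339))/(-1/468634 - 58865) = (-338488 + 35137)/(-27586140411/468634) = -303351*(-468634/27586140411) = 47386864178/9195380137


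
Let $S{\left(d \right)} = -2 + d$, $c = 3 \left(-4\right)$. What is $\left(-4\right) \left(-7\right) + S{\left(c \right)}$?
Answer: $14$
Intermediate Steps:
$c = -12$
$\left(-4\right) \left(-7\right) + S{\left(c \right)} = \left(-4\right) \left(-7\right) - 14 = 28 - 14 = 14$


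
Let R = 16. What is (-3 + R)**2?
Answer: 169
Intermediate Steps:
(-3 + R)**2 = (-3 + 16)**2 = 13**2 = 169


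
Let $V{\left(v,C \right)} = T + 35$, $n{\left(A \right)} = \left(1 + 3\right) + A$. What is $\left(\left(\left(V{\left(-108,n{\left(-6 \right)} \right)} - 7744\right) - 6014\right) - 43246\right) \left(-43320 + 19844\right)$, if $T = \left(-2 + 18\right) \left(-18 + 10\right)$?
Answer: $1340409172$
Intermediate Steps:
$T = -128$ ($T = 16 \left(-8\right) = -128$)
$n{\left(A \right)} = 4 + A$
$V{\left(v,C \right)} = -93$ ($V{\left(v,C \right)} = -128 + 35 = -93$)
$\left(\left(\left(V{\left(-108,n{\left(-6 \right)} \right)} - 7744\right) - 6014\right) - 43246\right) \left(-43320 + 19844\right) = \left(\left(\left(-93 - 7744\right) - 6014\right) - 43246\right) \left(-43320 + 19844\right) = \left(\left(-7837 - 6014\right) - 43246\right) \left(-23476\right) = \left(-13851 - 43246\right) \left(-23476\right) = \left(-57097\right) \left(-23476\right) = 1340409172$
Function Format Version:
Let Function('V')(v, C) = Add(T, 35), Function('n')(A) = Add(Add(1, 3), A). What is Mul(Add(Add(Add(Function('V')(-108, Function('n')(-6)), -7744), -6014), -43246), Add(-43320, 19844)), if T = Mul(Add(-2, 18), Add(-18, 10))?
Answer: 1340409172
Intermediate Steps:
T = -128 (T = Mul(16, -8) = -128)
Function('n')(A) = Add(4, A)
Function('V')(v, C) = -93 (Function('V')(v, C) = Add(-128, 35) = -93)
Mul(Add(Add(Add(Function('V')(-108, Function('n')(-6)), -7744), -6014), -43246), Add(-43320, 19844)) = Mul(Add(Add(Add(-93, -7744), -6014), -43246), Add(-43320, 19844)) = Mul(Add(Add(-7837, -6014), -43246), -23476) = Mul(Add(-13851, -43246), -23476) = Mul(-57097, -23476) = 1340409172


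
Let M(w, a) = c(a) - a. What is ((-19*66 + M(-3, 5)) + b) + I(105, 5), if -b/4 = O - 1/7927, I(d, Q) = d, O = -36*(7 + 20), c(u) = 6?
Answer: 21719984/7927 ≈ 2740.0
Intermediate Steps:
O = -972 (O = -36*27 = -972)
M(w, a) = 6 - a
b = 30820180/7927 (b = -4*(-972 - 1/7927) = -4*(-7705045/7927) = 30820180/7927 ≈ 3888.0)
((-19*66 + M(-3, 5)) + b) + I(105, 5) = ((-19*66 + (6 - 1*5)) + 30820180/7927) + 105 = ((-1254 + (6 - 5)) + 30820180/7927) + 105 = ((-1254 + 1) + 30820180/7927) + 105 = (-1253 + 30820180/7927) + 105 = 20887649/7927 + 105 = 21719984/7927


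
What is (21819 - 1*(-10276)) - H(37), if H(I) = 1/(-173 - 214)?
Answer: 12420766/387 ≈ 32095.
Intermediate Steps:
H(I) = -1/387 (H(I) = 1/(-387) = -1/387)
(21819 - 1*(-10276)) - H(37) = (21819 - 1*(-10276)) - 1*(-1/387) = (21819 + 10276) + 1/387 = 32095 + 1/387 = 12420766/387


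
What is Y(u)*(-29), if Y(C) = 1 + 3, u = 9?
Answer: -116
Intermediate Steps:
Y(C) = 4
Y(u)*(-29) = 4*(-29) = -116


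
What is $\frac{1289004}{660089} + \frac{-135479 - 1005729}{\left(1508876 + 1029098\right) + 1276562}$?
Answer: $\frac{520456664329}{314741656713} \approx 1.6536$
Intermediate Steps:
$\frac{1289004}{660089} + \frac{-135479 - 1005729}{\left(1508876 + 1029098\right) + 1276562} = 1289004 \cdot \frac{1}{660089} - \frac{1141208}{2537974 + 1276562} = \frac{1289004}{660089} - \frac{1141208}{3814536} = \frac{1289004}{660089} - \frac{142651}{476817} = \frac{520456664329}{314741656713}$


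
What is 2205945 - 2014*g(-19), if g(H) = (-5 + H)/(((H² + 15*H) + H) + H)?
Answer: 2207217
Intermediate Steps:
g(H) = (-5 + H)/(H² + 17*H) (g(H) = (-5 + H)/((H² + 16*H) + H) = (-5 + H)/(H² + 17*H))
2205945 - 2014*g(-19) = 2205945 - 2014*(-5 - 19)/((-19)*(17 - 19)) = 2205945 - 2014*(-1/19*(-24)/(-2)) = 2205945 - 2014*(-1/19*(-½)*(-24)) = 2205945 - 2014*(-12)/19 = 2205945 - 1*(-1272) = 2205945 + 1272 = 2207217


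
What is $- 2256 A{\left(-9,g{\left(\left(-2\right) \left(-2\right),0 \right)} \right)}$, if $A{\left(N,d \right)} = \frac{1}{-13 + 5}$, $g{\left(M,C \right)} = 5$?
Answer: $282$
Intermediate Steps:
$A{\left(N,d \right)} = - \frac{1}{8}$ ($A{\left(N,d \right)} = \frac{1}{-8} = - \frac{1}{8}$)
$- 2256 A{\left(-9,g{\left(\left(-2\right) \left(-2\right),0 \right)} \right)} = \left(-2256\right) \left(- \frac{1}{8}\right) = 282$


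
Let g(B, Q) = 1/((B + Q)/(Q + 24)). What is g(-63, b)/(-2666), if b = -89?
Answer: -65/405232 ≈ -0.00016040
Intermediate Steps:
g(B, Q) = (24 + Q)/(B + Q) (g(B, Q) = 1/((B + Q)/(24 + Q)) = (24 + Q)/(B + Q))
g(-63, b)/(-2666) = ((24 - 89)/(-63 - 89))/(-2666) = (-65/(-152))*(-1/2666) = -1/152*(-65)*(-1/2666) = (65/152)*(-1/2666) = -65/405232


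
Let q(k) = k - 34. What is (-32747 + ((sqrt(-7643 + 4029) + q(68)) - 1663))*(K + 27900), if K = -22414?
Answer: -188586736 + 5486*I*sqrt(3614) ≈ -1.8859e+8 + 3.298e+5*I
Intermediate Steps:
q(k) = -34 + k
(-32747 + ((sqrt(-7643 + 4029) + q(68)) - 1663))*(K + 27900) = (-32747 + ((sqrt(-7643 + 4029) + (-34 + 68)) - 1663))*(-22414 + 27900) = (-32747 + ((sqrt(-3614) + 34) - 1663))*5486 = (-32747 + ((I*sqrt(3614) + 34) - 1663))*5486 = (-32747 + ((34 + I*sqrt(3614)) - 1663))*5486 = (-32747 + (-1629 + I*sqrt(3614)))*5486 = (-34376 + I*sqrt(3614))*5486 = -188586736 + 5486*I*sqrt(3614)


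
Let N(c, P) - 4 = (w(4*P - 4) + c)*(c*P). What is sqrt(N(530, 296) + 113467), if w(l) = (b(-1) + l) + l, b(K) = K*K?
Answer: sqrt(453653551) ≈ 21299.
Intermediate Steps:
b(K) = K**2
w(l) = 1 + 2*l (w(l) = ((-1)**2 + l) + l = (1 + l) + l = 1 + 2*l)
N(c, P) = 4 + P*c*(-7 + c + 8*P) (N(c, P) = 4 + ((1 + 2*(4*P - 4)) + c)*(c*P) = 4 + ((1 + 2*(-4 + 4*P)) + c)*(P*c) = 4 + ((1 + (-8 + 8*P)) + c)*(P*c) = 4 + ((-7 + 8*P) + c)*(P*c) = 4 + (-7 + c + 8*P)*(P*c) = 4 + P*c*(-7 + c + 8*P))
sqrt(N(530, 296) + 113467) = sqrt((4 + 296*530**2 + 296*530*(-7 + 8*296)) + 113467) = sqrt((4 + 296*280900 + 296*530*(-7 + 2368)) + 113467) = sqrt((4 + 83146400 + 296*530*2361) + 113467) = sqrt((4 + 83146400 + 370393680) + 113467) = sqrt(453540084 + 113467) = sqrt(453653551)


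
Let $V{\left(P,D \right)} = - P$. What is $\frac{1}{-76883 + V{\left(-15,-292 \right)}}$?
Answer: $- \frac{1}{76868} \approx -1.3009 \cdot 10^{-5}$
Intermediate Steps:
$\frac{1}{-76883 + V{\left(-15,-292 \right)}} = \frac{1}{-76883 - -15} = \frac{1}{-76883 + 15} = \frac{1}{-76868} = - \frac{1}{76868}$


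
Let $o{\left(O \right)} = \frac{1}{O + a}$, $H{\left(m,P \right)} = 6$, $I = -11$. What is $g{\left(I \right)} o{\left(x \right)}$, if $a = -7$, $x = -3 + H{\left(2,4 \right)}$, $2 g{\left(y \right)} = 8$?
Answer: $-1$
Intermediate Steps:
$g{\left(y \right)} = 4$ ($g{\left(y \right)} = \frac{1}{2} \cdot 8 = 4$)
$x = 3$ ($x = -3 + 6 = 3$)
$o{\left(O \right)} = \frac{1}{-7 + O}$ ($o{\left(O \right)} = \frac{1}{O - 7} = \frac{1}{-7 + O}$)
$g{\left(I \right)} o{\left(x \right)} = \frac{4}{-7 + 3} = \frac{4}{-4} = 4 \left(- \frac{1}{4}\right) = -1$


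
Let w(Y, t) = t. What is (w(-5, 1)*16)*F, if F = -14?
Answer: -224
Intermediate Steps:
(w(-5, 1)*16)*F = (1*16)*(-14) = 16*(-14) = -224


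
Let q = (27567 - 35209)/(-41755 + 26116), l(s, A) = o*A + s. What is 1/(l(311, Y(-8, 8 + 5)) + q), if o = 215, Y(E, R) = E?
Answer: -15639/22027709 ≈ -0.00070997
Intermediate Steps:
l(s, A) = s + 215*A (l(s, A) = 215*A + s = s + 215*A)
q = 7642/15639 (q = -7642/(-15639) = -7642*(-1/15639) = 7642/15639 ≈ 0.48865)
1/(l(311, Y(-8, 8 + 5)) + q) = 1/((311 + 215*(-8)) + 7642/15639) = 1/((311 - 1720) + 7642/15639) = 1/(-1409 + 7642/15639) = 1/(-22027709/15639) = -15639/22027709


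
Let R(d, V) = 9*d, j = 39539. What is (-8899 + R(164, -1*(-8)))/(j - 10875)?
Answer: -7423/28664 ≈ -0.25897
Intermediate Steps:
(-8899 + R(164, -1*(-8)))/(j - 10875) = (-8899 + 9*164)/(39539 - 10875) = (-8899 + 1476)/28664 = -7423*1/28664 = -7423/28664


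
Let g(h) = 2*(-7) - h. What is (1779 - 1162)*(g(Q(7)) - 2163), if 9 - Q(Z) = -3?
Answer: -1350613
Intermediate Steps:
Q(Z) = 12 (Q(Z) = 9 - 1*(-3) = 9 + 3 = 12)
g(h) = -14 - h
(1779 - 1162)*(g(Q(7)) - 2163) = (1779 - 1162)*((-14 - 1*12) - 2163) = 617*((-14 - 12) - 2163) = 617*(-26 - 2163) = 617*(-2189) = -1350613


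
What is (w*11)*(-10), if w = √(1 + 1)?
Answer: -110*√2 ≈ -155.56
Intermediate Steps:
w = √2 ≈ 1.4142
(w*11)*(-10) = (√2*11)*(-10) = (11*√2)*(-10) = -110*√2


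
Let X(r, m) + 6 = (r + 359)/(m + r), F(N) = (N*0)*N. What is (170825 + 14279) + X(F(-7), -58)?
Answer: 10735325/58 ≈ 1.8509e+5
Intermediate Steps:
F(N) = 0 (F(N) = 0*N = 0)
X(r, m) = -6 + (359 + r)/(m + r) (X(r, m) = -6 + (r + 359)/(m + r) = -6 + (359 + r)/(m + r))
(170825 + 14279) + X(F(-7), -58) = (170825 + 14279) + (359 - 6*(-58) - 5*0)/(-58 + 0) = 185104 + (359 + 348 + 0)/(-58) = 185104 - 1/58*707 = 185104 - 707/58 = 10735325/58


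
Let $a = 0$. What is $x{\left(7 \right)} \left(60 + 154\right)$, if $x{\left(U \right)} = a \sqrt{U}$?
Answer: $0$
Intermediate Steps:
$x{\left(U \right)} = 0$ ($x{\left(U \right)} = 0 \sqrt{U} = 0$)
$x{\left(7 \right)} \left(60 + 154\right) = 0 \left(60 + 154\right) = 0 \cdot 214 = 0$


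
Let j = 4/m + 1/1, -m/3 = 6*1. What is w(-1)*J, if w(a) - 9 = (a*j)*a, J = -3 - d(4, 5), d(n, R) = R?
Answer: -704/9 ≈ -78.222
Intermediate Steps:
m = -18 ≈ -18.000
j = 7/9 (j = 4/(-18) + 1/1 = 4*(-1/18) + 1*1 = -2/9 + 1 = 7/9 ≈ 0.77778)
J = -8 (J = -3 - 1*5 = -3 - 5 = -8)
w(a) = 9 + 7*a²/9 (w(a) = 9 + (a*(7/9))*a = 9 + (7*a/9)*a = 9 + 7*a²/9)
w(-1)*J = (9 + (7/9)*(-1)²)*(-8) = (9 + (7/9)*1)*(-8) = (9 + 7/9)*(-8) = (88/9)*(-8) = -704/9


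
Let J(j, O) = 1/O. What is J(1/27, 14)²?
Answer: 1/196 ≈ 0.0051020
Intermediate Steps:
J(1/27, 14)² = (1/14)² = 1/196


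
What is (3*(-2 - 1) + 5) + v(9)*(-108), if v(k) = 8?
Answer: -868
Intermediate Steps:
(3*(-2 - 1) + 5) + v(9)*(-108) = (3*(-2 - 1) + 5) + 8*(-108) = (3*(-3) + 5) - 864 = (-9 + 5) - 864 = -4 - 864 = -868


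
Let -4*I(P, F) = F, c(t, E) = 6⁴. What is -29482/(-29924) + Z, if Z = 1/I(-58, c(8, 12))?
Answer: 2380561/2423844 ≈ 0.98214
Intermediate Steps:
c(t, E) = 1296
I(P, F) = -F/4
Z = -1/324 (Z = 1/(-¼*1296) = 1/(-324) = -1/324 ≈ -0.0030864)
-29482/(-29924) + Z = -29482/(-29924) - 1/324 = -29482*(-1/29924) - 1/324 = 14741/14962 - 1/324 = 2380561/2423844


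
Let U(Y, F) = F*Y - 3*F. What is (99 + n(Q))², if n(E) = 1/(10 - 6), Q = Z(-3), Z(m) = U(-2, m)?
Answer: 157609/16 ≈ 9850.6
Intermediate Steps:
U(Y, F) = -3*F + F*Y
Z(m) = -5*m (Z(m) = m*(-3 - 2) = m*(-5) = -5*m)
Q = 15 (Q = -5*(-3) = 15)
n(E) = ¼ (n(E) = 1/4 = ¼)
(99 + n(Q))² = (99 + ¼)² = (397/4)² = 157609/16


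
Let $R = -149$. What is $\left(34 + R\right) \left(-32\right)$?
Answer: $3680$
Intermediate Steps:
$\left(34 + R\right) \left(-32\right) = \left(34 - 149\right) \left(-32\right) = \left(-115\right) \left(-32\right) = 3680$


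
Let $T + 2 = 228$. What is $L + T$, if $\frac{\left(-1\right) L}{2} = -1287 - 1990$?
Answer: $6780$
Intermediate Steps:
$T = 226$ ($T = -2 + 228 = 226$)
$L = 6554$ ($L = - 2 \left(-1287 - 1990\right) = \left(-2\right) \left(-3277\right) = 6554$)
$L + T = 6554 + 226 = 6780$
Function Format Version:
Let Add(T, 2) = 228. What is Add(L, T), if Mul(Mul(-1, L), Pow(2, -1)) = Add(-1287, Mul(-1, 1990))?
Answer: 6780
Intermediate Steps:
T = 226 (T = Add(-2, 228) = 226)
L = 6554 (L = Mul(-2, Add(-1287, Mul(-1, 1990))) = Mul(-2, Add(-1287, -1990)) = Mul(-2, -3277) = 6554)
Add(L, T) = Add(6554, 226) = 6780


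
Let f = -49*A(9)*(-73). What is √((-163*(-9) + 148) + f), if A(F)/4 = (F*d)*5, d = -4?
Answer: 5*I*√102953 ≈ 1604.3*I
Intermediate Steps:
A(F) = -80*F (A(F) = 4*((F*(-4))*5) = 4*(-4*F*5) = 4*(-20*F) = -80*F)
f = -2575440 (f = -(-3920)*9*(-73) = -49*(-720)*(-73) = 35280*(-73) = -2575440)
√((-163*(-9) + 148) + f) = √((-163*(-9) + 148) - 2575440) = √((1467 + 148) - 2575440) = √(1615 - 2575440) = √(-2573825) = 5*I*√102953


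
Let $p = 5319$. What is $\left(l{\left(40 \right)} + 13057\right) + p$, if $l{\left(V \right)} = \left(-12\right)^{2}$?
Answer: $18520$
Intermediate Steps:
$l{\left(V \right)} = 144$
$\left(l{\left(40 \right)} + 13057\right) + p = \left(144 + 13057\right) + 5319 = 13201 + 5319 = 18520$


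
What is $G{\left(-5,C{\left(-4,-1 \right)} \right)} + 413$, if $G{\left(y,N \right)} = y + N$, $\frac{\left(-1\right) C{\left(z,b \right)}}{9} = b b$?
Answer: $399$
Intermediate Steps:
$C{\left(z,b \right)} = - 9 b^{2}$ ($C{\left(z,b \right)} = - 9 b b = - 9 b^{2}$)
$G{\left(y,N \right)} = N + y$
$G{\left(-5,C{\left(-4,-1 \right)} \right)} + 413 = \left(- 9 \left(-1\right)^{2} - 5\right) + 413 = \left(\left(-9\right) 1 - 5\right) + 413 = \left(-9 - 5\right) + 413 = -14 + 413 = 399$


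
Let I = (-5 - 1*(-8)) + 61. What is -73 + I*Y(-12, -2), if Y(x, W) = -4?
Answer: -329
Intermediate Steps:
I = 64 (I = (-5 + 8) + 61 = 3 + 61 = 64)
-73 + I*Y(-12, -2) = -73 + 64*(-4) = -73 - 256 = -329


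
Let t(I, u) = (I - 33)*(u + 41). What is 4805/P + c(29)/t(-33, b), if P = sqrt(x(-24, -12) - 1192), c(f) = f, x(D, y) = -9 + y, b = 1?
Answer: -29/2772 - 4805*I*sqrt(1213)/1213 ≈ -0.010462 - 137.96*I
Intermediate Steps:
P = I*sqrt(1213) (P = sqrt((-9 - 12) - 1192) = sqrt(-21 - 1192) = sqrt(-1213) = I*sqrt(1213) ≈ 34.828*I)
t(I, u) = (-33 + I)*(41 + u)
4805/P + c(29)/t(-33, b) = 4805/((I*sqrt(1213))) + 29/(-1353 - 33*1 + 41*(-33) - 33*1) = 4805*(-I*sqrt(1213)/1213) + 29/(-1353 - 33 - 1353 - 33) = -4805*I*sqrt(1213)/1213 + 29/(-2772) = -4805*I*sqrt(1213)/1213 + 29*(-1/2772) = -4805*I*sqrt(1213)/1213 - 29/2772 = -29/2772 - 4805*I*sqrt(1213)/1213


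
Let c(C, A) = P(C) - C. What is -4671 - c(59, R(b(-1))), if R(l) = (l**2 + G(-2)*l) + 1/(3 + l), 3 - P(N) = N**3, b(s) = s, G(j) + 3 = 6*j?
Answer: 200764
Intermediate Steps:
G(j) = -3 + 6*j
P(N) = 3 - N**3
R(l) = l**2 + 1/(3 + l) - 15*l (R(l) = (l**2 + (-3 + 6*(-2))*l) + 1/(3 + l) = (l**2 + (-3 - 12)*l) + 1/(3 + l) = (l**2 - 15*l) + 1/(3 + l) = l**2 + 1/(3 + l) - 15*l)
c(C, A) = 3 - C - C**3 (c(C, A) = (3 - C**3) - C = 3 - C - C**3)
-4671 - c(59, R(b(-1))) = -4671 - (3 - 1*59 - 1*59**3) = -4671 - (3 - 59 - 1*205379) = -4671 - (3 - 59 - 205379) = -4671 - 1*(-205435) = -4671 + 205435 = 200764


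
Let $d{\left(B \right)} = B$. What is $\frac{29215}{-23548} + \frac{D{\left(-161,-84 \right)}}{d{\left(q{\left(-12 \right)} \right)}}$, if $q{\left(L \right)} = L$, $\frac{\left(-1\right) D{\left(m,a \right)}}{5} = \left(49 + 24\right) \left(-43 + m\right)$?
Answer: $- \frac{146144555}{23548} \approx -6206.2$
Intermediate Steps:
$D{\left(m,a \right)} = 15695 - 365 m$ ($D{\left(m,a \right)} = - 5 \left(49 + 24\right) \left(-43 + m\right) = - 5 \cdot 73 \left(-43 + m\right) = - 5 \left(-3139 + 73 m\right) = 15695 - 365 m$)
$\frac{29215}{-23548} + \frac{D{\left(-161,-84 \right)}}{d{\left(q{\left(-12 \right)} \right)}} = \frac{29215}{-23548} + \frac{15695 - -58765}{-12} = 29215 \left(- \frac{1}{23548}\right) + \left(15695 + 58765\right) \left(- \frac{1}{12}\right) = - \frac{29215}{23548} + 74460 \left(- \frac{1}{12}\right) = - \frac{29215}{23548} - 6205 = - \frac{146144555}{23548}$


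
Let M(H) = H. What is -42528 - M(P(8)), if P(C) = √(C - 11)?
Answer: -42528 - I*√3 ≈ -42528.0 - 1.732*I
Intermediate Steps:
P(C) = √(-11 + C)
-42528 - M(P(8)) = -42528 - √(-11 + 8) = -42528 - √(-3) = -42528 - I*√3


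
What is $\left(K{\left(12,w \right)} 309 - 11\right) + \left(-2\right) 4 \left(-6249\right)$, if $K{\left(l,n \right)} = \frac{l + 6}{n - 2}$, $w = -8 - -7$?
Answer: $48127$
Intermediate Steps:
$w = -1$ ($w = -8 + 7 = -1$)
$K{\left(l,n \right)} = \frac{6 + l}{-2 + n}$
$\left(K{\left(12,w \right)} 309 - 11\right) + \left(-2\right) 4 \left(-6249\right) = \left(\frac{6 + 12}{-2 - 1} \cdot 309 - 11\right) + \left(-2\right) 4 \left(-6249\right) = \left(\frac{1}{-3} \cdot 18 \cdot 309 - 11\right) - -49992 = \left(\left(- \frac{1}{3}\right) 18 \cdot 309 - 11\right) + 49992 = \left(\left(-6\right) 309 - 11\right) + 49992 = \left(-1854 - 11\right) + 49992 = -1865 + 49992 = 48127$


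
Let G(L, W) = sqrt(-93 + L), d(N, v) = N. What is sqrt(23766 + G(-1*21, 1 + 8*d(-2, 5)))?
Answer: sqrt(23766 + I*sqrt(114)) ≈ 154.16 + 0.0346*I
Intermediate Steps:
sqrt(23766 + G(-1*21, 1 + 8*d(-2, 5))) = sqrt(23766 + sqrt(-93 - 1*21)) = sqrt(23766 + sqrt(-93 - 21)) = sqrt(23766 + sqrt(-114)) = sqrt(23766 + I*sqrt(114))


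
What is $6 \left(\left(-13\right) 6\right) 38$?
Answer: $-17784$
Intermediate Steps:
$6 \left(\left(-13\right) 6\right) 38 = 6 \left(-78\right) 38 = \left(-468\right) 38 = -17784$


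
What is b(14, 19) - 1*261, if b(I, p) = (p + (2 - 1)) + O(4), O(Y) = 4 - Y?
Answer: -241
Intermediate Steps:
b(I, p) = 1 + p (b(I, p) = (p + (2 - 1)) + (4 - 1*4) = (p + 1) + (4 - 4) = (1 + p) + 0 = 1 + p)
b(14, 19) - 1*261 = (1 + 19) - 1*261 = 20 - 261 = -241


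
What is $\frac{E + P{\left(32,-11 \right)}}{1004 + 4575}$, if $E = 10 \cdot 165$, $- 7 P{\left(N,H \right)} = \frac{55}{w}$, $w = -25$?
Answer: $\frac{57761}{195265} \approx 0.29581$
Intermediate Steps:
$P{\left(N,H \right)} = \frac{11}{35}$ ($P{\left(N,H \right)} = - \frac{55 \frac{1}{-25}}{7} = - \frac{55 \left(- \frac{1}{25}\right)}{7} = \left(- \frac{1}{7}\right) \left(- \frac{11}{5}\right) = \frac{11}{35}$)
$E = 1650$
$\frac{E + P{\left(32,-11 \right)}}{1004 + 4575} = \frac{1650 + \frac{11}{35}}{1004 + 4575} = \frac{57761}{35 \cdot 5579} = \frac{57761}{35} \cdot \frac{1}{5579} = \frac{57761}{195265}$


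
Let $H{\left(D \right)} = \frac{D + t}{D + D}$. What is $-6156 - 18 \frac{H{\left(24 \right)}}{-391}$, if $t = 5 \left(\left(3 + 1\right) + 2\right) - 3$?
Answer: $- \frac{1132695}{184} \approx -6156.0$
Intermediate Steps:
$t = 27$ ($t = 5 \left(4 + 2\right) - 3 = 5 \cdot 6 - 3 = 30 - 3 = 27$)
$H{\left(D \right)} = \frac{27 + D}{2 D}$ ($H{\left(D \right)} = \frac{D + 27}{D + D} = \frac{27 + D}{2 D}$)
$-6156 - 18 \frac{H{\left(24 \right)}}{-391} = -6156 - 18 \frac{\frac{1}{2} \cdot \frac{1}{24} \left(27 + 24\right)}{-391} = -6156 - 18 \cdot \frac{1}{2} \cdot \frac{1}{24} \cdot 51 \left(- \frac{1}{391}\right) = -6156 - 18 \cdot \frac{17}{16} \left(- \frac{1}{391}\right) = -6156 - - \frac{9}{184} = -6156 + \frac{9}{184} = - \frac{1132695}{184}$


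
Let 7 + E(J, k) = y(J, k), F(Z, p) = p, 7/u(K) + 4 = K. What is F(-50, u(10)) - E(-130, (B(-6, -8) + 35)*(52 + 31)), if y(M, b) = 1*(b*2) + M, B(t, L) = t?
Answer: -28055/6 ≈ -4675.8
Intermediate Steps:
u(K) = 7/(-4 + K)
y(M, b) = M + 2*b (y(M, b) = 1*(2*b) + M = 2*b + M = M + 2*b)
E(J, k) = -7 + J + 2*k (E(J, k) = -7 + (J + 2*k) = -7 + J + 2*k)
F(-50, u(10)) - E(-130, (B(-6, -8) + 35)*(52 + 31)) = 7/(-4 + 10) - (-7 - 130 + 2*((-6 + 35)*(52 + 31))) = 7/6 - (-7 - 130 + 2*(29*83)) = 7*(⅙) - (-7 - 130 + 2*2407) = 7/6 - (-7 - 130 + 4814) = 7/6 - 1*4677 = 7/6 - 4677 = -28055/6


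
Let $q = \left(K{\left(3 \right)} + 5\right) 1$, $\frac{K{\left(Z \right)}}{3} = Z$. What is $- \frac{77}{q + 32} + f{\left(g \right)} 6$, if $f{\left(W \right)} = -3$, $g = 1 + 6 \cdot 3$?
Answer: $- \frac{905}{46} \approx -19.674$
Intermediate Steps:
$g = 19$ ($g = 1 + 18 = 19$)
$K{\left(Z \right)} = 3 Z$
$q = 14$ ($q = \left(3 \cdot 3 + 5\right) 1 = \left(9 + 5\right) 1 = 14 \cdot 1 = 14$)
$- \frac{77}{q + 32} + f{\left(g \right)} 6 = - \frac{77}{14 + 32} - 18 = - \frac{77}{46} - 18 = - \frac{905}{46}$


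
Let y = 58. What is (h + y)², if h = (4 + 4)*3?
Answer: 6724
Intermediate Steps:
h = 24 (h = 8*3 = 24)
(h + y)² = (24 + 58)² = 82² = 6724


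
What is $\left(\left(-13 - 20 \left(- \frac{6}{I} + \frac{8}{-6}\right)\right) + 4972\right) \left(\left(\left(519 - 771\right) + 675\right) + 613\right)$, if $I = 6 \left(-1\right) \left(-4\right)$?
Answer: $\frac{15510992}{3} \approx 5.1703 \cdot 10^{6}$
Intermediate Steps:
$I = 24$ ($I = \left(-6\right) \left(-4\right) = 24$)
$\left(\left(-13 - 20 \left(- \frac{6}{I} + \frac{8}{-6}\right)\right) + 4972\right) \left(\left(\left(519 - 771\right) + 675\right) + 613\right) = \left(\left(-13 - 20 \left(- \frac{6}{24} + \frac{8}{-6}\right)\right) + 4972\right) \left(\left(\left(519 - 771\right) + 675\right) + 613\right) = \left(\left(-13 - 20 \left(\left(-6\right) \frac{1}{24} + 8 \left(- \frac{1}{6}\right)\right)\right) + 4972\right) \left(\left(-252 + 675\right) + 613\right) = \left(\left(-13 - 20 \left(- \frac{1}{4} - \frac{4}{3}\right)\right) + 4972\right) \left(423 + 613\right) = \left(\left(-13 - - \frac{95}{3}\right) + 4972\right) 1036 = \left(\left(-13 + \frac{95}{3}\right) + 4972\right) 1036 = \left(\frac{56}{3} + 4972\right) 1036 = \frac{14972}{3} \cdot 1036 = \frac{15510992}{3}$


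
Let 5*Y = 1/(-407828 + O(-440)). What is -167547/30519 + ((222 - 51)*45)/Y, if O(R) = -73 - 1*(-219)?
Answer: -159569252292199/10173 ≈ -1.5686e+10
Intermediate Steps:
O(R) = 146 (O(R) = -73 + 219 = 146)
Y = -1/2038410 (Y = 1/(5*(-407828 + 146)) = (⅕)/(-407682) = (⅕)*(-1/407682) = -1/2038410 ≈ -4.9058e-7)
-167547/30519 + ((222 - 51)*45)/Y = -167547/30519 + ((222 - 51)*45)/(-1/2038410) = -167547*1/30519 + (171*45)*(-2038410) = -55849/10173 + 7695*(-2038410) = -55849/10173 - 15685564950 = -159569252292199/10173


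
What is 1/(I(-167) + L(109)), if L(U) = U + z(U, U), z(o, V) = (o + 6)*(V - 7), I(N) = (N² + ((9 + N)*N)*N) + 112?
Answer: -1/4366622 ≈ -2.2901e-7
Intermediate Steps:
I(N) = 112 + N² + N²*(9 + N) (I(N) = (N² + (N*(9 + N))*N) + 112 = (N² + N²*(9 + N)) + 112 = 112 + N² + N²*(9 + N))
z(o, V) = (-7 + V)*(6 + o) (z(o, V) = (6 + o)*(-7 + V) = (-7 + V)*(6 + o))
L(U) = -42 + U² (L(U) = U + (-42 - 7*U + 6*U + U*U) = U + (-42 - 7*U + 6*U + U²) = U + (-42 + U² - U) = -42 + U²)
1/(I(-167) + L(109)) = 1/((112 + (-167)³ + 10*(-167)²) + (-42 + 109²)) = 1/((112 - 4657463 + 10*27889) + (-42 + 11881)) = 1/((112 - 4657463 + 278890) + 11839) = 1/(-4378461 + 11839) = 1/(-4366622) = -1/4366622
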